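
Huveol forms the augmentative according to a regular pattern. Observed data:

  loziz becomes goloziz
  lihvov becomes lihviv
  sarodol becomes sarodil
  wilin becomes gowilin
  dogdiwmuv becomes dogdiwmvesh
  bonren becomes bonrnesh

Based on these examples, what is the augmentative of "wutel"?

wutlesh

"wutel" has last vowel 'e'. The one such stem in the data (bonren → bonrnesh) deletes the last vowel and adds -esh (as does dogdiwmuv), so the same rule applies.
So wutel → wutlesh.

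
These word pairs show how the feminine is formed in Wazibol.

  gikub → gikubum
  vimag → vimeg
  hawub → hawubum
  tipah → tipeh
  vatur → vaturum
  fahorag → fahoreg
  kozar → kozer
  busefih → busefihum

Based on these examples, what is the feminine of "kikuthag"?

kikutheg

"kikuthag" has last vowel 'a'. The stems whose last vowel is 'a' (fahorag → fahoreg, vimag → vimeg, kozar → kozer) change the last vowel to 'e'.
The other pattern: stems whose last vowel is 'i' or 'u' add -um.
So kikuthag → kikutheg.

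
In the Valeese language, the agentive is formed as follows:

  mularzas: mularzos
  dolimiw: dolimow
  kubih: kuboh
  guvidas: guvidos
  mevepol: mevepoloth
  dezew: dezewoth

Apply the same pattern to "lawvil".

dolimiw and dezew both end in -w yet inflect differently (dolimow, dezewoth), so the final letter is not what conditions the rule; the last vowel is.
"lawvil" has last vowel 'i'. The stems whose last vowel is 'i' (dolimiw → dolimow, kubih → kuboh) change the last vowel to 'o'.
So lawvil → lawvol.

lawvol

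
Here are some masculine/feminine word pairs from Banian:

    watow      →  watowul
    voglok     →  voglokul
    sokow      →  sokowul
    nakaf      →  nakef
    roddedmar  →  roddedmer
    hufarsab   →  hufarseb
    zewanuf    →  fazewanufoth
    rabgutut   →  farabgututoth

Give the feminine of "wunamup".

fawunamupoth

nakaf and zewanuf both end in -f yet inflect differently (nakef, fazewanufoth), so the final letter is not what conditions the rule; the last vowel is.
"wunamup" has last vowel 'u'. The stems whose last vowel is 'u' (zewanuf → fazewanufoth, rabgutut → farabgututoth) add fa- … -oth around the stem.
The other patterns: stems whose last vowel is 'o' add -ul; stems whose last vowel is 'a' change the last vowel to 'e'.
So wunamup → fawunamupoth.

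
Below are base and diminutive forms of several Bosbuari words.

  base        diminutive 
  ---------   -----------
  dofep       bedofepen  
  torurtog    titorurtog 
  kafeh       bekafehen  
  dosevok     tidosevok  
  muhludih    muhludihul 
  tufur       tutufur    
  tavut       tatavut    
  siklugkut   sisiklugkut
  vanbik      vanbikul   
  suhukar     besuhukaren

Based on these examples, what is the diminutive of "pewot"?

tipewot

"pewot" has last vowel 'o'. The stems whose last vowel is 'o' (dosevok → tidosevok, torurtog → titorurtog) add the prefix ti-.
So pewot → tipewot.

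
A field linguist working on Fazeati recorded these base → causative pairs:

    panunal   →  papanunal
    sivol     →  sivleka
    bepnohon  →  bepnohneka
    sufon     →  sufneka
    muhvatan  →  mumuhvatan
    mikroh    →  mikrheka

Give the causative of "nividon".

"nividon" has last vowel 'o'. The stems whose last vowel is 'o' (mikroh → mikrheka, bepnohon → bepnohneka, sivol → sivleka) delete the last vowel and add -eka.
The other pattern: stems whose last vowel is 'a' repeat the first consonant+vowel as a prefix.
So nividon → nividneka.

nividneka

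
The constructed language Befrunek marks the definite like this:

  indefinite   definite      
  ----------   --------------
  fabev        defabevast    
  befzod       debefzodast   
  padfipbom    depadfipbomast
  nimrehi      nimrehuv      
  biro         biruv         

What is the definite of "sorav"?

befzod and biro both have last vowel 'o' yet inflect differently (debefzodast, biruv), so the last vowel is not what conditions the rule; whether the stem ends in a vowel or a consonant is.
"sorav" ends in a consonant. The stems ending in a consonant (fabev → defabevast, befzod → debefzodast, padfipbom → depadfipbomast) add de- … -ast around the stem.
So sorav → desoravast.

desoravast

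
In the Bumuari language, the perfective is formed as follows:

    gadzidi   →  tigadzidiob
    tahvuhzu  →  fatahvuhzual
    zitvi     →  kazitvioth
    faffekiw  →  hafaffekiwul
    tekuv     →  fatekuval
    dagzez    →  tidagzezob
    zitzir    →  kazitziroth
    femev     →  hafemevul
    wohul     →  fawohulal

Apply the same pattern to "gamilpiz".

"gamilpiz" begins with g-. The one such stem in the data (gadzidi → tigadzidiob) adds ti- … -ob around the stem, so the same rule applies.
The other patterns: stems beginning with f- add ha- … -ul around the stem; stems beginning with z- add ka- … -oth around the stem; stems beginning with t- or w- add fa- … -al around the stem.
So gamilpiz → tigamilpizob.

tigamilpizob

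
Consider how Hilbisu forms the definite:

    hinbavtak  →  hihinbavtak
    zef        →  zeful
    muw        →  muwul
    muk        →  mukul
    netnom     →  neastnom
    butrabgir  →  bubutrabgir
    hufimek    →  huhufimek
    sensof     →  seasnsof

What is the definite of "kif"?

kiful

zef and sensof both end in -f yet inflect differently (zeful, seasnsof), so the final letter is not what conditions the rule; the number of vowels is.
"kif" has 1 vowel. The stems with 1 vowel (muk → mukul, muw → muwul, zef → zeful) add -ul.
So kif → kiful.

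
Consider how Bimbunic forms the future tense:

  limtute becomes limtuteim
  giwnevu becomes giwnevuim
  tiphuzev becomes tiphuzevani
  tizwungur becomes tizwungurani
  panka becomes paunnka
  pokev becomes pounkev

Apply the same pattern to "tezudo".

tezudoani

tiphuzev and pokev both end in -v yet inflect differently (tiphuzevani, pounkev), so the final letter is not what conditions the rule; the first letter is.
"tezudo" begins with t-. The stems beginning with t- (tiphuzev → tiphuzevani, tizwungur → tizwungurani) add -ani.
The other patterns: stems beginning with g- or l- add -im; stems beginning with p- insert -un- after the first vowel.
So tezudo → tezudoani.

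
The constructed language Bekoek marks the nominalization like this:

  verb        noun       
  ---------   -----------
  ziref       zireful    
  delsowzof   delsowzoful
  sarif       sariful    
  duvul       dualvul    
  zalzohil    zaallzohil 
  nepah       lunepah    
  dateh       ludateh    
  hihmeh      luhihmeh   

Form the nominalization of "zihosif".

sarif and zalzohil both have last vowel 'i' yet inflect differently (sariful, zaallzohil), so the last vowel is not what conditions the rule; the final letter is.
"zihosif" ends in -f. The stems ending in -f (ziref → zireful, delsowzof → delsowzoful, sarif → sariful) add -ul.
The other patterns: stems ending in -l insert -al- after the first vowel; stems ending in -h add the prefix lu-.
So zihosif → zihosiful.

zihosiful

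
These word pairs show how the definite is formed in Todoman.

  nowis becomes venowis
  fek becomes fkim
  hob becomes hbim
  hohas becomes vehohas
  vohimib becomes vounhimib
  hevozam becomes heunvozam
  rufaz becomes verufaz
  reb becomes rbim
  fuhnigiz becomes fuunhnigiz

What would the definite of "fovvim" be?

vefovvim

hob and vohimib both end in -b yet inflect differently (hbim, vounhimib), so the final letter is not what conditions the rule; the number of vowels is.
"fovvim" has 2 vowels. The stems with 2 vowels (hohas → vehohas, nowis → venowis, rufaz → verufaz) add the prefix ve-.
So fovvim → vefovvim.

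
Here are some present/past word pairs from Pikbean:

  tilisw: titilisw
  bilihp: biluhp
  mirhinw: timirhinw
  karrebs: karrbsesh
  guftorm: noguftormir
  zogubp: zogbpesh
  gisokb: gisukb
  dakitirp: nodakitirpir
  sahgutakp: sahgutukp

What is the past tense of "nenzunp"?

tinenzunp

bilihp and dakitirp both end in -p yet inflect differently (biluhp, nodakitirpir), so the final letter is not what conditions the rule; the second-to-last letter is.
"nenzunp" has second-to-last letter 'n'. The one such stem in the data (mirhinw → timirhinw) adds the prefix ti-, so the same rule applies.
So nenzunp → tinenzunp.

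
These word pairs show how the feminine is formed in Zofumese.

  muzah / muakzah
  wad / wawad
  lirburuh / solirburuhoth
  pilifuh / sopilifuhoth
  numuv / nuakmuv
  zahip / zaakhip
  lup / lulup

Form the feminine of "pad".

papad

lup and zahip both end in -p yet inflect differently (lulup, zaakhip), so the final letter is not what conditions the rule; the number of vowels is.
"pad" has 1 vowel. The stems with 1 vowel (wad → wawad, lup → lulup) repeat the first consonant+vowel as a prefix.
The other patterns: stems with 2 vowels insert -ak- after the first vowel; stems with 3 vowels add so- … -oth around the stem.
So pad → papad.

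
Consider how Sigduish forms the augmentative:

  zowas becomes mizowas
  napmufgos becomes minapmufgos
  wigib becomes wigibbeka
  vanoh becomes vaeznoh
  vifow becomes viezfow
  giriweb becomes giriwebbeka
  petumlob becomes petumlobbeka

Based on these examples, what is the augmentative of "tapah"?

petumlob and napmufgos both have last vowel 'o' yet inflect differently (petumlobbeka, minapmufgos), so the last vowel is not what conditions the rule; the final letter is.
"tapah" ends in -h. The one such stem in the data (vanoh → vaeznoh) inserts -ez- after the first vowel (as does vifow), so the same rule applies.
So tapah → taezpah.

taezpah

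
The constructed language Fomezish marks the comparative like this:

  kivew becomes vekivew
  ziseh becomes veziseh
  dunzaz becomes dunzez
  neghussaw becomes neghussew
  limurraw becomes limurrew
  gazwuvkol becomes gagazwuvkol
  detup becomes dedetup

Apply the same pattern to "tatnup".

tatatnup

"tatnup" has last vowel 'u'. The one such stem in the data (detup → dedetup) repeats the first consonant+vowel as a prefix (as does gazwuvkol), so the same rule applies.
So tatnup → tatatnup.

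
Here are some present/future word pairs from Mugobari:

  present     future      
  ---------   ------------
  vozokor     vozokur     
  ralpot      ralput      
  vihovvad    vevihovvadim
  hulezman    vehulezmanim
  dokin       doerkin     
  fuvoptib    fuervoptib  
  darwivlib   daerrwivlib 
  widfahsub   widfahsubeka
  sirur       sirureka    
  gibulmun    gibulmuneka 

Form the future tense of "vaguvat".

vevaguvatim

hulezman and dokin both end in -n yet inflect differently (vehulezmanim, doerkin), so the final letter is not what conditions the rule; the last vowel is.
"vaguvat" has last vowel 'a'. The stems whose last vowel is 'a' (vihovvad → vevihovvadim, hulezman → vehulezmanim) add ve- … -im around the stem.
So vaguvat → vevaguvatim.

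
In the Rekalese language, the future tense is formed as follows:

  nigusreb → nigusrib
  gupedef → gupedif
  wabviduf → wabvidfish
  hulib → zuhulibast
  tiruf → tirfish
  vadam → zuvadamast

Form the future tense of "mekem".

mekim

tiruf and gupedef both end in -f yet inflect differently (tirfish, gupedif), so the final letter is not what conditions the rule; the last vowel is.
"mekem" has last vowel 'e'. The stems whose last vowel is 'e' (gupedef → gupedif, nigusreb → nigusrib) change the last vowel to 'i'.
The other patterns: stems whose last vowel is 'u' delete the last vowel and add -ish; stems whose last vowel is 'a' or 'i' add zu- … -ast around the stem.
So mekem → mekim.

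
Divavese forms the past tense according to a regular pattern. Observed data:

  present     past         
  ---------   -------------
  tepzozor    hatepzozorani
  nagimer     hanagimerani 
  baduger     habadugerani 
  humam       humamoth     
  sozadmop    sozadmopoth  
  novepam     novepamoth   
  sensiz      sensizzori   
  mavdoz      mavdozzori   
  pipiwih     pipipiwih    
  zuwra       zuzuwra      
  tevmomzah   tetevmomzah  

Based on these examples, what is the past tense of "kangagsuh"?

tepzozor and sozadmop both have last vowel 'o' yet inflect differently (hatepzozorani, sozadmopoth), so the last vowel is not what conditions the rule; the final letter is.
"kangagsuh" ends in -h. The stems ending in -h (pipiwih → pipipiwih, tevmomzah → tetevmomzah) repeat the first consonant+vowel as a prefix.
The other patterns: stems ending in -r add ha- … -ani around the stem; stems ending in -m or -p add -oth; stems ending in -z double the final consonant and add -ori.
So kangagsuh → kakangagsuh.

kakangagsuh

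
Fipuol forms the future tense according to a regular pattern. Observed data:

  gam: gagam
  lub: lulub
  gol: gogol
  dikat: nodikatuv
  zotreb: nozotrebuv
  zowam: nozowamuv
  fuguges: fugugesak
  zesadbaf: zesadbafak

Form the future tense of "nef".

lub and zotreb both end in -b yet inflect differently (lulub, nozotrebuv), so the final letter is not what conditions the rule; the number of vowels is.
"nef" has 1 vowel. The stems with 1 vowel (gam → gagam, lub → lulub, gol → gogol) repeat the first consonant+vowel as a prefix.
The other patterns: stems with 2 vowels add no- … -uv around the stem; stems with 3 vowels add -ak.
So nef → nenef.

nenef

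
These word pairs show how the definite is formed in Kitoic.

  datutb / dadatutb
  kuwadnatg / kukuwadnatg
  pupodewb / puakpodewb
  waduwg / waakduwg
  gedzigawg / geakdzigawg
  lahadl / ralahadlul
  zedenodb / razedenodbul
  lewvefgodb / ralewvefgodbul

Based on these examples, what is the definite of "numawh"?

nuakmawh

datutb and pupodewb both end in -b yet inflect differently (dadatutb, puakpodewb), so the final letter is not what conditions the rule; the second-to-last letter is.
"numawh" has second-to-last letter 'w'. The stems whose second-to-last letter is 'w' (pupodewb → puakpodewb, waduwg → waakduwg, gedzigawg → geakdzigawg) insert -ak- after the first vowel.
The other patterns: stems whose second-to-last letter is 't' repeat the first consonant+vowel as a prefix; stems whose second-to-last letter is 'd' add ra- … -ul around the stem.
So numawh → nuakmawh.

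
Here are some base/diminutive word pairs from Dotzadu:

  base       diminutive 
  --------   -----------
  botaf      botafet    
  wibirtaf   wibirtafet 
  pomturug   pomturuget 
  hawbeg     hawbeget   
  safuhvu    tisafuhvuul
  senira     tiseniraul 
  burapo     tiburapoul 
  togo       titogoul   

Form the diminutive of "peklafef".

peklafefet

"peklafef" ends in a consonant. The stems ending in a consonant (pomturug → pomturuget, wibirtaf → wibirtafet, hawbeg → hawbeget) add -et.
So peklafef → peklafefet.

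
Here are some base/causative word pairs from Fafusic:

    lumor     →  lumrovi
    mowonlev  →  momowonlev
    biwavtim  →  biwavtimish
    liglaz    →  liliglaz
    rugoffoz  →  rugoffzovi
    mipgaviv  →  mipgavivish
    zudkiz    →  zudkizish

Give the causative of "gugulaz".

"gugulaz" has last vowel 'a'. The one such stem in the data (liglaz → liliglaz) repeats the first consonant+vowel as a prefix (as does mowonlev), so the same rule applies.
So gugulaz → gugugulaz.

gugugulaz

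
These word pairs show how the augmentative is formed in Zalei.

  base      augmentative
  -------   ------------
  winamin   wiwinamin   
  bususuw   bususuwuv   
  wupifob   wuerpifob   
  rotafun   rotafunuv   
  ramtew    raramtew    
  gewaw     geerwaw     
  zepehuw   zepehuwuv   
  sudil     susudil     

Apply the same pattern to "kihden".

kikihden

ramtew and bususuw both end in -w yet inflect differently (raramtew, bususuwuv), so the final letter is not what conditions the rule; the last vowel is.
"kihden" has last vowel 'e'. The one such stem in the data (ramtew → raramtew) repeats the first consonant+vowel as a prefix (as do winamin, sudil), so the same rule applies.
The other patterns: stems whose last vowel is 'u' add -uv; stems whose last vowel is 'a' or 'o' insert -er- after the first vowel.
So kihden → kikihden.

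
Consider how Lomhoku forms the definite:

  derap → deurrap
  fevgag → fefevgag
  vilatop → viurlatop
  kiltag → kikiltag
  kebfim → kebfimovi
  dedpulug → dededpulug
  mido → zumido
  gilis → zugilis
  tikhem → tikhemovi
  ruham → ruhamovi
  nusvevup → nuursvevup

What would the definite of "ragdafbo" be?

dedpulug and nusvevup both have last vowel 'u' yet inflect differently (dededpulug, nuursvevup), so the last vowel is not what conditions the rule; the final letter is.
"ragdafbo" ends in -o. The one such stem in the data (mido → zumido) adds the prefix zu-, so the same rule applies.
So ragdafbo → zuragdafbo.

zuragdafbo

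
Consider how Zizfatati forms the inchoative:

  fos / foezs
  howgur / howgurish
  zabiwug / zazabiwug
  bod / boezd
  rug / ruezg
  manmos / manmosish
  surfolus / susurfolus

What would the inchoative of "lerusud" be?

fos and manmos both end in -s yet inflect differently (foezs, manmosish), so the final letter is not what conditions the rule; the number of vowels is.
"lerusud" has 3 vowels. The stems with 3 vowels (surfolus → susurfolus, zabiwug → zazabiwug) repeat the first consonant+vowel as a prefix.
So lerusud → lelerusud.

lelerusud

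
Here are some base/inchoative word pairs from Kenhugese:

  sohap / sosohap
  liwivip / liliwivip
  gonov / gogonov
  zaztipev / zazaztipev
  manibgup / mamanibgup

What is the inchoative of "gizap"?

gigizap

Every pair shown (sohap → sosohap, liwivip → liliwivip, gonov → gogonov, …) follows the same rule: repeat the first consonant+vowel as a prefix.
So gizap → gigizap.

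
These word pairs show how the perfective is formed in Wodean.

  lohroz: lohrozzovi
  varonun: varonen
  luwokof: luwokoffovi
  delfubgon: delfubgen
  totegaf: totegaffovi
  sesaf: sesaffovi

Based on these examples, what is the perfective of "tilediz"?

tiledizzovi

delfubgon and luwokof both have last vowel 'o' yet inflect differently (delfubgen, luwokoffovi), so the last vowel is not what conditions the rule; the final letter is.
"tilediz" ends in -z. The one such stem in the data (lohroz → lohrozzovi) doubles the final consonant and adds -ovi (as do luwokof, totegaf), so the same rule applies.
So tilediz → tiledizzovi.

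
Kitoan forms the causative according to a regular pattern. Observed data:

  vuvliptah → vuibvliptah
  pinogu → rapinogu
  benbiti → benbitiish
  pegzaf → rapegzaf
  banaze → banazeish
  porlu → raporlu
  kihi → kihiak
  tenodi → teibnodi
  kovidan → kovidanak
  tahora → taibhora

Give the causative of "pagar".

rapagar

benbiti and kihi both end in -i yet inflect differently (benbitiish, kihiak), so the final letter is not what conditions the rule; the first letter is.
"pagar" begins with p-. The stems beginning with p- (pegzaf → rapegzaf, pinogu → rapinogu, porlu → raporlu) add the prefix ra-.
So pagar → rapagar.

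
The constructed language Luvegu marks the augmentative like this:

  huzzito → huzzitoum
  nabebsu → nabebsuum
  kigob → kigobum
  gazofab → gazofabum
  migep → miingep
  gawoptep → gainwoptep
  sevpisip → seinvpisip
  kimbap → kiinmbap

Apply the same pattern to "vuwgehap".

"vuwgehap" ends in -p. The stems ending in -p (kimbap → kiinmbap, migep → miingep, sevpisip → seinvpisip) insert -in- after the first vowel.
The other pattern: stems ending in -b, -o or -u add -um.
So vuwgehap → vuinwgehap.

vuinwgehap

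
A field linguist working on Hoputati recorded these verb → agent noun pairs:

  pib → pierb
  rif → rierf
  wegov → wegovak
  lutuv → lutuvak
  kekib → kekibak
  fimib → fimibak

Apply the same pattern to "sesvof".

pib and kekib both end in -b yet inflect differently (pierb, kekibak), so the final letter is not what conditions the rule; the number of vowels is.
"sesvof" has 2 vowels. The stems with 2 vowels (wegov → wegovak, lutuv → lutuvak, kekib → kekibak) add -ak.
The other pattern: stems with 1 vowel insert -er- after the first vowel.
So sesvof → sesvofak.

sesvofak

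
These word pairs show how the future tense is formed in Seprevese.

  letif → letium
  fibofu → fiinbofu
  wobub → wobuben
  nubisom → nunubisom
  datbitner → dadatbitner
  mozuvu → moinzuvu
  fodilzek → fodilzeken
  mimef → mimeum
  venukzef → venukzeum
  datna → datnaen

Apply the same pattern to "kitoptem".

kikitoptem

datbitner and mimef both have last vowel 'e' yet inflect differently (dadatbitner, mimeum), so the last vowel is not what conditions the rule; the final letter is.
"kitoptem" ends in -m. The one such stem in the data (nubisom → nunubisom) repeats the first consonant+vowel as a prefix (as does datbitner), so the same rule applies.
So kitoptem → kikitoptem.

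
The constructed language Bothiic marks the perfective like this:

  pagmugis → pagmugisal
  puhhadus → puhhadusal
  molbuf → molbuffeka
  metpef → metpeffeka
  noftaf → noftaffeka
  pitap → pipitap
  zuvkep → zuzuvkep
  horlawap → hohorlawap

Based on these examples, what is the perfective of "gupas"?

gupasal

puhhadus and molbuf both have last vowel 'u' yet inflect differently (puhhadusal, molbuffeka), so the last vowel is not what conditions the rule; the final letter is.
"gupas" ends in -s. The stems ending in -s (pagmugis → pagmugisal, puhhadus → puhhadusal) add -al.
So gupas → gupasal.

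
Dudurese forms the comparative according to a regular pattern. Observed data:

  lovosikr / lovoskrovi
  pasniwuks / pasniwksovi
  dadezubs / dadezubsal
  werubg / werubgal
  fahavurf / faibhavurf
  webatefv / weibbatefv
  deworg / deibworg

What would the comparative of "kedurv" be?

pasniwuks and dadezubs both end in -s yet inflect differently (pasniwksovi, dadezubsal), so the final letter is not what conditions the rule; the second-to-last letter is.
"kedurv" has second-to-last letter 'r'. The stems whose second-to-last letter is 'r' (fahavurf → faibhavurf, deworg → deibworg) insert -ib- after the first vowel.
So kedurv → keibdurv.

keibdurv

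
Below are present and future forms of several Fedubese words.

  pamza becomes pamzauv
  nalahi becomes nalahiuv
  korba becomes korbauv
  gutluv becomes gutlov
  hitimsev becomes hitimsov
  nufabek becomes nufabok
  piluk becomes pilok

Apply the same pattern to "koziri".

koziriuv

nalahi and nufabek both begin with n- yet inflect differently (nalahiuv, nufabok), so the first letter is not what conditions the rule; whether the stem ends in a vowel or a consonant is.
"koziri" ends in a vowel. The stems ending in a vowel (pamza → pamzauv, nalahi → nalahiuv, korba → korbauv) add -uv.
So koziri → koziriuv.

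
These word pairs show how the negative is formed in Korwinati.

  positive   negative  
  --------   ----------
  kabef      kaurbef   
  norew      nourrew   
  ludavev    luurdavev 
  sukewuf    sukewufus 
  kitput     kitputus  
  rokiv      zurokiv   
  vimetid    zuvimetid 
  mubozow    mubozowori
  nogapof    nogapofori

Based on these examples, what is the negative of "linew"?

liurnew

kabef and sukewuf both end in -f yet inflect differently (kaurbef, sukewufus), so the final letter is not what conditions the rule; the last vowel is.
"linew" has last vowel 'e'. The stems whose last vowel is 'e' (kabef → kaurbef, norew → nourrew, ludavev → luurdavev) insert -ur- after the first vowel.
So linew → liurnew.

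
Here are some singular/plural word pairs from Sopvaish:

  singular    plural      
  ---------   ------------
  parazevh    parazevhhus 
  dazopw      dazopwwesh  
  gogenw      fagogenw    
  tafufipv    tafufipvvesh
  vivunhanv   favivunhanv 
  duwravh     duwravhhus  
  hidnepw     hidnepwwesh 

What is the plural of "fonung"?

"fonung" has second-to-last letter 'n'. The stems whose second-to-last letter is 'n' (gogenw → fagogenw, vivunhanv → favivunhanv) add the prefix fa-.
The other patterns: stems whose second-to-last letter is 'p' double the final consonant and add -esh; stems whose second-to-last letter is 'v' double the final consonant and add -us.
So fonung → fafonung.

fafonung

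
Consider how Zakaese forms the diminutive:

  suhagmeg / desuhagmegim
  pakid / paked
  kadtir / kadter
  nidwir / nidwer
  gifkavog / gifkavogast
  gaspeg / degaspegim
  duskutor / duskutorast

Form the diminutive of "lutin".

duskutor and kadtir both end in -r yet inflect differently (duskutorast, kadter), so the final letter is not what conditions the rule; the last vowel is.
"lutin" has last vowel 'i'. The stems whose last vowel is 'i' (kadtir → kadter, pakid → paked, nidwir → nidwer) change the last vowel to 'e'.
So lutin → luten.

luten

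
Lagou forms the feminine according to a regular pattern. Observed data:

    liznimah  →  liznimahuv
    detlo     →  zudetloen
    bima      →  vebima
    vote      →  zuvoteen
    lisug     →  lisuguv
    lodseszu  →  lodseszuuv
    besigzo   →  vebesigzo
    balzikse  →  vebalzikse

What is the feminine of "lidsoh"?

lidsohuv

"lidsoh" begins with l-. The stems beginning with l- (lisug → lisuguv, lodseszu → lodseszuuv, liznimah → liznimahuv) add -uv.
So lidsoh → lidsohuv.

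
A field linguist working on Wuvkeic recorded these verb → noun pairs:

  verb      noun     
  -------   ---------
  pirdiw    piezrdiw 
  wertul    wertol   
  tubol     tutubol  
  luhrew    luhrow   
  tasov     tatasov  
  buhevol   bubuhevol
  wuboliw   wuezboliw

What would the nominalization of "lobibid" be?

buhevol and wertul both end in -l yet inflect differently (bubuhevol, wertol), so the final letter is not what conditions the rule; the last vowel is.
"lobibid" has last vowel 'i'. The stems whose last vowel is 'i' (pirdiw → piezrdiw, wuboliw → wuezboliw) insert -ez- after the first vowel.
So lobibid → loezbibid.

loezbibid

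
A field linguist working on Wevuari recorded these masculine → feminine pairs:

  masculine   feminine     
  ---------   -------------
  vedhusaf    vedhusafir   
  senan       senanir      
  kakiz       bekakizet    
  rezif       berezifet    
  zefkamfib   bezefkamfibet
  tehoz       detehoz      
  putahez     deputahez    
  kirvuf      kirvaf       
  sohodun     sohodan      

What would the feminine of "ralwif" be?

vedhusaf and rezif both end in -f yet inflect differently (vedhusafir, berezifet), so the final letter is not what conditions the rule; the last vowel is.
"ralwif" has last vowel 'i'. The stems whose last vowel is 'i' (kakiz → bekakizet, rezif → berezifet, zefkamfib → bezefkamfibet) add be- … -et around the stem.
The other patterns: stems whose last vowel is 'a' add -ir; stems whose last vowel is 'e' or 'o' add the prefix de-; stems whose last vowel is 'u' change the last vowel to 'a'.
So ralwif → beralwifet.

beralwifet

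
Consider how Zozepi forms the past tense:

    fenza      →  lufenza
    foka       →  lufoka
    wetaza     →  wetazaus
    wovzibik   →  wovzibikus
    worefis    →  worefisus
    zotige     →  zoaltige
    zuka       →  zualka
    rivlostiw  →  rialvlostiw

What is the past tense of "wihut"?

"wihut" begins with w-. The stems beginning with w- (wetaza → wetazaus, wovzibik → wovzibikus, worefis → worefisus) add -us.
The other patterns: stems beginning with f- add the prefix lu-; stems beginning with r- or z- insert -al- after the first vowel.
So wihut → wihutus.

wihutus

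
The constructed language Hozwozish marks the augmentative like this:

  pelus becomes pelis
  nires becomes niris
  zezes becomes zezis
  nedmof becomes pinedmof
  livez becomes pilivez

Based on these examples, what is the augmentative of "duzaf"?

nires and livez both have last vowel 'e' yet inflect differently (niris, pilivez), so the last vowel is not what conditions the rule; the final letter is.
"duzaf" ends in -f. The one such stem in the data (nedmof → pinedmof) adds the prefix pi-, so the same rule applies.
The other pattern: stems ending in -s change the last vowel to 'i'.
So duzaf → piduzaf.

piduzaf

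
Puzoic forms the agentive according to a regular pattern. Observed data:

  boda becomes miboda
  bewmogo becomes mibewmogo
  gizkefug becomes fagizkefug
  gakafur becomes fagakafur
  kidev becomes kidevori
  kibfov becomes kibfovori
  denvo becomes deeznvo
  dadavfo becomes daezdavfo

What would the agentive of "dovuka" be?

doezvuka

bewmogo and denvo both end in -o yet inflect differently (mibewmogo, deeznvo), so the final letter is not what conditions the rule; the first letter is.
"dovuka" begins with d-. The stems beginning with d- (denvo → deeznvo, dadavfo → daezdavfo) insert -ez- after the first vowel.
The other patterns: stems beginning with b- add the prefix mi-; stems beginning with g- add the prefix fa-; stems beginning with k- add -ori.
So dovuka → doezvuka.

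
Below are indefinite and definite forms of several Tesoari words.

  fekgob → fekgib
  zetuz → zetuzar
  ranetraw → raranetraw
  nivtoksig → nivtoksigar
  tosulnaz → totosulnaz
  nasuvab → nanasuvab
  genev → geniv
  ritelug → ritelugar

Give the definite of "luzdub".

"luzdub" has last vowel 'u'. The stems whose last vowel is 'u' (zetuz → zetuzar, ritelug → ritelugar) add -ar.
The other patterns: stems whose last vowel is 'a' repeat the first consonant+vowel as a prefix; stems whose last vowel is 'e' or 'o' change the last vowel to 'i'.
So luzdub → luzdubar.

luzdubar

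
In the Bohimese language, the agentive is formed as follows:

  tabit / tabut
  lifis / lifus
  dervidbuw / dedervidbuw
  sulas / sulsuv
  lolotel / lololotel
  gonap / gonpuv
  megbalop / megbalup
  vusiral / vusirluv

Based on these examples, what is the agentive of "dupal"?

dupluv

"dupal" has last vowel 'a'. The stems whose last vowel is 'a' (vusiral → vusirluv, sulas → sulsuv, gonap → gonpuv) delete the last vowel and add -uv.
The other patterns: stems whose last vowel is 'i' or 'o' change the last vowel to 'u'; stems whose last vowel is 'e' or 'u' repeat the first consonant+vowel as a prefix.
So dupal → dupluv.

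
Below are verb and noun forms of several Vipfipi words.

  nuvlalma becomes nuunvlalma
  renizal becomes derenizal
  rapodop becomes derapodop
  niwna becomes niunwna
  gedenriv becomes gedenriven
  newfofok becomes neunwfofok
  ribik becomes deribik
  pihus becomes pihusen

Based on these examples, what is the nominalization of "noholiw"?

ribik and newfofok both end in -k yet inflect differently (deribik, neunwfofok), so the final letter is not what conditions the rule; the first letter is.
"noholiw" begins with n-. The stems beginning with n- (newfofok → neunwfofok, niwna → niunwna, nuvlalma → nuunvlalma) insert -un- after the first vowel.
The other patterns: stems beginning with r- add the prefix de-; stems beginning with g- or p- add -en.
So noholiw → nounholiw.

nounholiw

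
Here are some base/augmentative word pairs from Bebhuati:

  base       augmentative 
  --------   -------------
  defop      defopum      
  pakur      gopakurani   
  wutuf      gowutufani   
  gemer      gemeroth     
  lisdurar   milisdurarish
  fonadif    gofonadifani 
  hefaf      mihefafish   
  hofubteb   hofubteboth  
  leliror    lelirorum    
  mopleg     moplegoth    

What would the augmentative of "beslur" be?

gobeslurani

leliror and lisdurar both end in -r yet inflect differently (lelirorum, milisdurarish), so the final letter is not what conditions the rule; the last vowel is.
"beslur" has last vowel 'u'. The stems whose last vowel is 'u' (wutuf → gowutufani, pakur → gopakurani) add go- … -ani around the stem.
The other patterns: stems whose last vowel is 'o' add -um; stems whose last vowel is 'a' add mi- … -ish around the stem; stems whose last vowel is 'e' add -oth.
So beslur → gobeslurani.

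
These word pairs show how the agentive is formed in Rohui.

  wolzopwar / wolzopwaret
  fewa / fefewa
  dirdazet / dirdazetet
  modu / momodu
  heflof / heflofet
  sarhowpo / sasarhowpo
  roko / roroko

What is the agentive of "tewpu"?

roko and heflof both have last vowel 'o' yet inflect differently (roroko, heflofet), so the last vowel is not what conditions the rule; whether the stem ends in a vowel or a consonant is.
"tewpu" ends in a vowel. The stems ending in a vowel (roko → roroko, sarhowpo → sasarhowpo, fewa → fefewa) repeat the first consonant+vowel as a prefix.
So tewpu → tetewpu.

tetewpu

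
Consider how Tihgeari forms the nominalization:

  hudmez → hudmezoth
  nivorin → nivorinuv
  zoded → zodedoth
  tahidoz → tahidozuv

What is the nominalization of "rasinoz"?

rasinozuv

"rasinoz" has last vowel 'o'. The one such stem in the data (tahidoz → tahidozuv) adds -uv, so the same rule applies.
The other pattern: stems whose last vowel is 'e' add -oth.
So rasinoz → rasinozuv.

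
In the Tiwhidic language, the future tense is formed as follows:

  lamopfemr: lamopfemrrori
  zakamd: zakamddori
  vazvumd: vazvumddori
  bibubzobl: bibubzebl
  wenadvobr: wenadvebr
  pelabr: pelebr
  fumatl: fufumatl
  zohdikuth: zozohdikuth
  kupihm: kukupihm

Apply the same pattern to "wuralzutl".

"wuralzutl" has second-to-last letter 't'. The stems whose second-to-last letter is 't' (fumatl → fufumatl, zohdikuth → zozohdikuth) repeat the first consonant+vowel as a prefix.
So wuralzutl → wuwuralzutl.

wuwuralzutl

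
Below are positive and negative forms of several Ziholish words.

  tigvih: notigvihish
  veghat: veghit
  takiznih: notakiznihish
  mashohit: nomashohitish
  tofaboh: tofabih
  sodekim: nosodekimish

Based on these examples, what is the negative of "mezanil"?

nomezanilish

mashohit and veghat both end in -t yet inflect differently (nomashohitish, veghit), so the final letter is not what conditions the rule; the last vowel is.
"mezanil" has last vowel 'i'. The stems whose last vowel is 'i' (takiznih → notakiznihish, sodekim → nosodekimish, tigvih → notigvihish) add no- … -ish around the stem.
So mezanil → nomezanilish.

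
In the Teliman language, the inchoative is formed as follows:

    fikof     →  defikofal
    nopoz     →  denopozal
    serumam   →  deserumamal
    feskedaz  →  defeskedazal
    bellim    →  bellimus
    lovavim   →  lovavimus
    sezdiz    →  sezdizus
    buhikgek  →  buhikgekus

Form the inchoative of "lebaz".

delebazal

serumam and bellim both end in -m yet inflect differently (deserumamal, bellimus), so the final letter is not what conditions the rule; the last vowel is.
"lebaz" has last vowel 'a'. The stems whose last vowel is 'a' (serumam → deserumamal, feskedaz → defeskedazal) add de- … -al around the stem.
The other pattern: stems whose last vowel is 'e' or 'i' add -us.
So lebaz → delebazal.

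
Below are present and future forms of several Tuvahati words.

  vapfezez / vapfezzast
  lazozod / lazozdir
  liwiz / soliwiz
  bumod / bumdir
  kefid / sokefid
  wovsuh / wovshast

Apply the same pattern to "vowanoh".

lazozod and kefid both end in -d yet inflect differently (lazozdir, sokefid), so the final letter is not what conditions the rule; the last vowel is.
"vowanoh" has last vowel 'o'. The stems whose last vowel is 'o' (lazozod → lazozdir, bumod → bumdir) delete the last vowel and add -ir.
So vowanoh → vowanhir.

vowanhir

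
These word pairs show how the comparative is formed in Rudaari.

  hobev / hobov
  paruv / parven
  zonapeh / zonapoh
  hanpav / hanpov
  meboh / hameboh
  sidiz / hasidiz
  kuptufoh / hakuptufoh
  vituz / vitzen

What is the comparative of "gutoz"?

hobev and paruv both end in -v yet inflect differently (hobov, parven), so the final letter is not what conditions the rule; the last vowel is.
"gutoz" has last vowel 'o'. The stems whose last vowel is 'o' (meboh → hameboh, kuptufoh → hakuptufoh) add the prefix ha-.
So gutoz → hagutoz.

hagutoz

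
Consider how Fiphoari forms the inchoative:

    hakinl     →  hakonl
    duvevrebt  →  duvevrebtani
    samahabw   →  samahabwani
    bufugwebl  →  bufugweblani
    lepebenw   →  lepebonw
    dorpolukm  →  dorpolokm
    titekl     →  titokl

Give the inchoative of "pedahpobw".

samahabw and lepebenw both end in -w yet inflect differently (samahabwani, lepebonw), so the final letter is not what conditions the rule; the second-to-last letter is.
"pedahpobw" has second-to-last letter 'b'. The stems whose second-to-last letter is 'b' (bufugwebl → bufugweblani, duvevrebt → duvevrebtani, samahabw → samahabwani) add -ani.
The other pattern: stems whose second-to-last letter is 'k' or 'n' change the last vowel to 'o'.
So pedahpobw → pedahpobwani.

pedahpobwani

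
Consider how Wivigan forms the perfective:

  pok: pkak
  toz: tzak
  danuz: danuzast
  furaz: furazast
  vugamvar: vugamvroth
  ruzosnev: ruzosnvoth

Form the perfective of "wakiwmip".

wakiwmpoth

"wakiwmip" has 3 vowels. The stems with 3 vowels (vugamvar → vugamvroth, ruzosnev → ruzosnvoth) delete the last vowel and add -oth.
So wakiwmip → wakiwmpoth.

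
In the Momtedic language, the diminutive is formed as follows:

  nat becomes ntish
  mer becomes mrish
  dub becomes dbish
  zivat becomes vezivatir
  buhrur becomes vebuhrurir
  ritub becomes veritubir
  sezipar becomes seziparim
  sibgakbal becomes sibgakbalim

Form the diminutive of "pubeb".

nat and zivat both end in -t yet inflect differently (ntish, vezivatir), so the final letter is not what conditions the rule; the number of vowels is.
"pubeb" has 2 vowels. The stems with 2 vowels (zivat → vezivatir, buhrur → vebuhrurir, ritub → veritubir) add ve- … -ir around the stem.
So pubeb → vepubebir.

vepubebir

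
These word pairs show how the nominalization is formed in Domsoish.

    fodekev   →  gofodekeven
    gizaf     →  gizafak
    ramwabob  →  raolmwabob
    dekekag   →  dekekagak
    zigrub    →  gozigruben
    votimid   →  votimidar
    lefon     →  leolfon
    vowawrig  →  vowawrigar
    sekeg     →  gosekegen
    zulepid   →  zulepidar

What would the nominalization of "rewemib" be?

rewemibar

dekekag and vowawrig both end in -g yet inflect differently (dekekagak, vowawrigar), so the final letter is not what conditions the rule; the last vowel is.
"rewemib" has last vowel 'i'. The stems whose last vowel is 'i' (votimid → votimidar, vowawrig → vowawrigar, zulepid → zulepidar) add -ar.
The other patterns: stems whose last vowel is 'a' add -ak; stems whose last vowel is 'o' insert -ol- after the first vowel; stems whose last vowel is 'e' or 'u' add go- … -en around the stem.
So rewemib → rewemibar.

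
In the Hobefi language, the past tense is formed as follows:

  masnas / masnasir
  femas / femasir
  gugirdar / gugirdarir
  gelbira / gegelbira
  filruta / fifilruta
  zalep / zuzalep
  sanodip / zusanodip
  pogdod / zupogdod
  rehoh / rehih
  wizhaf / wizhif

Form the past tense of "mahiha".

masnas and gelbira both have last vowel 'a' yet inflect differently (masnasir, gegelbira), so the last vowel is not what conditions the rule; the final letter is.
"mahiha" ends in -a. The stems ending in -a (gelbira → gegelbira, filruta → fifilruta) repeat the first consonant+vowel as a prefix.
So mahiha → mamahiha.

mamahiha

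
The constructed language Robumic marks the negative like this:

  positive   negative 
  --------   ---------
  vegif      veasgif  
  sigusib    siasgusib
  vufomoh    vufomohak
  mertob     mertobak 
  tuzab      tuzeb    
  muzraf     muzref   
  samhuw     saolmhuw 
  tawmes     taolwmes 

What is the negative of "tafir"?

sigusib and mertob both end in -b yet inflect differently (siasgusib, mertobak), so the final letter is not what conditions the rule; the last vowel is.
"tafir" has last vowel 'i'. The stems whose last vowel is 'i' (vegif → veasgif, sigusib → siasgusib) insert -as- after the first vowel.
So tafir → taasfir.

taasfir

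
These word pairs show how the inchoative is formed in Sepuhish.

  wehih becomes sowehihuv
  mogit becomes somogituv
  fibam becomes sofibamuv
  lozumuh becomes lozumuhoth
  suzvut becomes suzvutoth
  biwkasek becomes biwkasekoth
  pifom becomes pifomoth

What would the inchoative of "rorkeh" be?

wehih and lozumuh both end in -h yet inflect differently (sowehihuv, lozumuhoth), so the final letter is not what conditions the rule; the last vowel is.
"rorkeh" has last vowel 'e'. The one such stem in the data (biwkasek → biwkasekoth) adds -oth, so the same rule applies.
The other pattern: stems whose last vowel is 'a' or 'i' add so- … -uv around the stem.
So rorkeh → rorkehoth.

rorkehoth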